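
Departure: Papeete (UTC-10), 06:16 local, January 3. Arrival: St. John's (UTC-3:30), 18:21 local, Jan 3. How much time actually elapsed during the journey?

St. John's is 6:30 ahead of Papeete.
Clock-face elapsed time (ignoring zones) is 12 hours 5 minutes.
Actual elapsed = 12 hours 5 minutes − 6:30 = 5 hours 35 minutes.

5 hours 35 minutes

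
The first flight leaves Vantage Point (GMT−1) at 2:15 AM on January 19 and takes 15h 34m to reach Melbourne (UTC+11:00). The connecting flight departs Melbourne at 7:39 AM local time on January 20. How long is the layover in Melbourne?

1 hour 50 minutes

Convert departure to UTC: 2:15 AM + 1:00 = 3:15 AM UTC on Jan 19.
Add 15 hours 34 minutes flight time → 6:49 PM UTC.
Melbourne is UTC+11:00, so local arrival = 6:49 PM + 11:00 = 5:49 AM on Jan 20.
Layover = 7:39 AM − 5:49 AM = 1 hour 50 minutes.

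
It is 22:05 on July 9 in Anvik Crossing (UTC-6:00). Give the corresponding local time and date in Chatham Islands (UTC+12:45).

16:50 on July 10

Chatham Islands is 18:45 ahead of Anvik Crossing.
Shift by the zone difference: 22:05 + 18:45 = 16:50 on Jul 10 in Chatham Islands.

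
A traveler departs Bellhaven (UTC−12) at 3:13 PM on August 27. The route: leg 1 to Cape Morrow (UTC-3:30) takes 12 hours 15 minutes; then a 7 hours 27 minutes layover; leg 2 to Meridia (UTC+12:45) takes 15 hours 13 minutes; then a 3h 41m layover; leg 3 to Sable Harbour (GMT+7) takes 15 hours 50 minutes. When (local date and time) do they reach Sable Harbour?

Convert departure to UTC: 3:13 PM + 12:00 = 3:13 AM UTC on Aug 28.
Add 12 hours 15 minutes leg 1 → 3:28 PM UTC.
Add 7 hours 27 minutes layover in Cape Morrow → 10:55 PM UTC.
Add 15 hours 13 minutes leg 2 → 2:08 PM UTC (Aug 29).
Add 3 hours 41 minutes layover in Meridia → 5:49 PM UTC.
Add 15 hours and 50 minutes leg 3 → 9:39 AM UTC (Aug 30).
Sable Harbour is UTC+7:00, so local arrival = 9:39 AM + 7:00 = 4:39 PM on Aug 30.

4:39 PM on August 30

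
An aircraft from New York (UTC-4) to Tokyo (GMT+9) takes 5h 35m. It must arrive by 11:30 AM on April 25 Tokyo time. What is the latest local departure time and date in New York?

Target arrival in UTC: 11:30 AM − 9:00 = 2:30 AM on Apr 25.
Subtract 5 hours and 35 minutes → departure 8:55 PM UTC on Apr 24.
New York is UTC−4:00: 8:55 PM − 4:00 = 4:55 PM on Apr 24.

4:55 PM on April 24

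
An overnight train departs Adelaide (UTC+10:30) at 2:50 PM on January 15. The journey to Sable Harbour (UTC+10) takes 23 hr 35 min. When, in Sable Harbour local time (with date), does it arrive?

Convert departure to UTC: 2:50 PM − 10:30 = 4:20 AM UTC on Jan 15.
Add 23 hours 35 minutes travel time → 3:55 AM UTC (Jan 16).
Sable Harbour is UTC+10:00, so local arrival = 3:55 AM + 10:00 = 1:55 PM on Jan 16.

1:55 PM on Jan 16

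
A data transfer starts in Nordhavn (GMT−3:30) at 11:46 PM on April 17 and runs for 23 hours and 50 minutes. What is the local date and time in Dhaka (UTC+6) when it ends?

9:06 AM on Apr 19

Convert start to UTC: 11:46 PM + 3:30 = 3:16 AM UTC on Apr 18.
Add 23 hours 50 minutes duration → 3:06 AM UTC (Apr 19).
Dhaka is UTC+6:00, so local end time = 3:06 AM + 6:00 = 9:06 AM on Apr 19.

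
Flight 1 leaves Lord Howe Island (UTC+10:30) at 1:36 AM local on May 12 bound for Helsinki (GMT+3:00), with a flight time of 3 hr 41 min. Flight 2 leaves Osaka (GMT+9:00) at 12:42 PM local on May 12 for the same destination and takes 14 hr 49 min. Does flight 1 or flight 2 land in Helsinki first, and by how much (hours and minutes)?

the first, by 23 hours 44 minutes

Flight 1 in UTC: 1:36 AM − 10:30 = 3:06 PM on May 11.
+3 hours and 41 minutes → arrive 6:47 PM UTC on May 11.
Flight 2 in UTC: 12:42 PM − 9:00 = 3:42 AM on May 12.
+14 hours 49 minutes → arrive 6:31 PM UTC on May 12.
Flight 1 lands earlier by 23 hours 44 minutes.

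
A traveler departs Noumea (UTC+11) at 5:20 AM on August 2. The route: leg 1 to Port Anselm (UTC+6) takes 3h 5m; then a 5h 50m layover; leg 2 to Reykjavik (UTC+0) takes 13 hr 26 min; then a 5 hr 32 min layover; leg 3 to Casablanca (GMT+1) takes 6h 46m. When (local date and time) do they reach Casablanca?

Convert departure to UTC: 5:20 AM − 11:00 = 6:20 PM UTC on Aug 1.
Add 3 hours 5 minutes leg 1 → 9:25 PM UTC.
Add 5 hours and 50 minutes layover in Port Anselm → 3:15 AM UTC (Aug 2).
Add 13 hours 26 minutes leg 2 → 4:41 PM UTC.
Add 5 hours and 32 minutes layover in Reykjavik → 10:13 PM UTC.
Add 6 hours and 46 minutes leg 3 → 4:59 AM UTC (Aug 3).
Casablanca is UTC+1:00, so local arrival = 4:59 AM + 1:00 = 5:59 AM on Aug 3.

5:59 AM on Aug 3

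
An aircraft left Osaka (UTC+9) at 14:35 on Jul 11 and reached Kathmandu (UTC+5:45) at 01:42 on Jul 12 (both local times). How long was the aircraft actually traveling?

Kathmandu is 3:15 behind Osaka.
Clock-face elapsed time (ignoring zones) is 11 hours 7 minutes.
Actual elapsed = 11 hours 7 minutes + 3:15 = 14 hours 22 minutes.

14 hours 22 minutes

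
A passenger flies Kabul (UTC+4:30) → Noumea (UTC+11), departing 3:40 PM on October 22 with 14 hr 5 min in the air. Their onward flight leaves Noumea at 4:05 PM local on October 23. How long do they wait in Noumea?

3 hours 50 minutes

Convert departure to UTC: 3:40 PM − 4:30 = 11:10 AM UTC on Oct 22.
Add 14 hours and 5 minutes flight time → 1:15 AM UTC (Oct 23).
Noumea is UTC+11:00, so local arrival = 1:15 AM + 11:00 = 12:15 PM on Oct 23.
Layover = 4:05 PM − 12:15 PM = 3 hours 50 minutes.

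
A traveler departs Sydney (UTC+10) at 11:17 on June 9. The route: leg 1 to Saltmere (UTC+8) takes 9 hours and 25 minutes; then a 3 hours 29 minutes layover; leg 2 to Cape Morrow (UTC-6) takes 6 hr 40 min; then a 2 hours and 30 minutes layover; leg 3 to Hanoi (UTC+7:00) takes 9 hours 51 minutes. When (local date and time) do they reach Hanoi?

16:12 on June 10

Convert departure to UTC: 11:17 − 10:00 = 01:17 UTC on Jun 9.
Add 9 hours 25 minutes leg 1 → 10:42 UTC.
Add 3 hours 29 minutes layover in Saltmere → 14:11 UTC.
Add 6 hours and 40 minutes leg 2 → 20:51 UTC.
Add 2 hours 30 minutes layover in Cape Morrow → 23:21 UTC.
Add 9 hours 51 minutes leg 3 → 09:12 UTC (Jun 10).
Hanoi is UTC+7:00, so local arrival = 09:12 + 7:00 = 16:12 on Jun 10.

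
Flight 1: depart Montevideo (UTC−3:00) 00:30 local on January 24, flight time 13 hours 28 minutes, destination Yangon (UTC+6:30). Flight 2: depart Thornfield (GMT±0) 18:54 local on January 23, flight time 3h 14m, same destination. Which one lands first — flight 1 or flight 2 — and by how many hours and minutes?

Flight 1 in UTC: 00:30 + 3:00 = 03:30 on Jan 24.
+13 hours 28 minutes → arrive 16:58 UTC on Jan 24.
Flight 2 departs at 18:54 UTC (Jan 23).
+3 hours 14 minutes → arrive 22:08 UTC on Jan 23.
Flight 2 lands earlier by 18 hours 50 minutes.

the second, by 18 hours 50 minutes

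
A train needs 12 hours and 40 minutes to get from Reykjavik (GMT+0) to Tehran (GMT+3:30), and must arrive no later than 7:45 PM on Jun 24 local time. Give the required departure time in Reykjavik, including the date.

3:35 AM on June 24

Target arrival in UTC: 7:45 PM − 3:30 = 4:15 PM on Jun 24.
Subtract 12 hours and 40 minutes → departure 3:35 AM UTC on Jun 24.
Reykjavik is UTC+0, so departure is 3:35 AM on Jun 24.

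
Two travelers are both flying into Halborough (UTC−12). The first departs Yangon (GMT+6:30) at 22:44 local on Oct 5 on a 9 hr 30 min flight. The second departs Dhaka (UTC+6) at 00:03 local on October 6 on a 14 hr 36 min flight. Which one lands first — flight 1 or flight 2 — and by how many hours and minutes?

the first, by 6 hours 55 minutes

Flight 1 in UTC: 22:44 − 6:30 = 16:14 on Oct 5.
+9 hours 30 minutes → arrive 01:44 UTC on Oct 6.
Flight 2 in UTC: 00:03 − 6:00 = 18:03 on Oct 5.
+14 hours and 36 minutes → arrive 08:39 UTC on Oct 6.
Flight 1 lands earlier by 6 hours 55 minutes.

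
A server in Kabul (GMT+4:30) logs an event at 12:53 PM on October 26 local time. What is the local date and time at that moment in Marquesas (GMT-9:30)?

In UTC: 12:53 PM − 4:30 = 8:23 AM on Oct 26.
Marquesas is UTC−9:30: 8:23 AM − 9:30 = 10:53 PM on Oct 25.

10:53 PM on October 25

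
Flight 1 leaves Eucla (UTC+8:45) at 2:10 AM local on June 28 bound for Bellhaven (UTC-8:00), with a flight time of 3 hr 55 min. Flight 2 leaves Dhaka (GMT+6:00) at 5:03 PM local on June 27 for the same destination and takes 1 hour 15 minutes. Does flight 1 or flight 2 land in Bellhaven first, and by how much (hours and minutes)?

the second, by 9 hours 2 minutes

Flight 1 in UTC: 2:10 AM − 8:45 = 5:25 PM on Jun 27.
+3 hours 55 minutes → arrive 9:20 PM UTC on Jun 27.
Flight 2 in UTC: 5:03 PM − 6:00 = 11:03 AM on Jun 27.
+1 hour and 15 minutes → arrive 12:18 PM UTC on Jun 27.
Flight 2 lands earlier by 9 hours 2 minutes.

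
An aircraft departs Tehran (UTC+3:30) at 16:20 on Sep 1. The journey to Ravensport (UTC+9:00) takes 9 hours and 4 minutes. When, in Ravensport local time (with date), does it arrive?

06:54 on September 2

Convert departure to UTC: 16:20 − 3:30 = 12:50 UTC on Sep 1.
Add 9 hours and 4 minutes travel time → 21:54 UTC.
Ravensport is UTC+9:00, so local arrival = 21:54 + 9:00 = 06:54 on Sep 2.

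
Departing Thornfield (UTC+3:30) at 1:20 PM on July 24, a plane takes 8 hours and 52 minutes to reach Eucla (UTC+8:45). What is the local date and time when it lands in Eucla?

Convert departure to UTC: 1:20 PM − 3:30 = 9:50 AM UTC on Jul 24.
Add 8 hours and 52 minutes travel time → 6:42 PM UTC.
Eucla is UTC+8:45, so local arrival = 6:42 PM + 8:45 = 3:27 AM on Jul 25.

3:27 AM on July 25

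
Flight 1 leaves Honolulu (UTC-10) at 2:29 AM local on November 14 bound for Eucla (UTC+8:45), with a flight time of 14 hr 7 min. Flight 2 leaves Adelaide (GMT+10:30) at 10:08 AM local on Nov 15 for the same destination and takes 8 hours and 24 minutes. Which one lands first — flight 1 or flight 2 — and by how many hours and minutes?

Flight 1 in UTC: 2:29 AM + 10:00 = 12:29 PM on Nov 14.
+14 hours 7 minutes → arrive 2:36 AM UTC on Nov 15.
Flight 2 in UTC: 10:08 AM − 10:30 = 11:38 PM on Nov 14.
+8 hours and 24 minutes → arrive 8:02 AM UTC on Nov 15.
Flight 1 lands earlier by 5 hours 26 minutes.

the first, by 5 hours 26 minutes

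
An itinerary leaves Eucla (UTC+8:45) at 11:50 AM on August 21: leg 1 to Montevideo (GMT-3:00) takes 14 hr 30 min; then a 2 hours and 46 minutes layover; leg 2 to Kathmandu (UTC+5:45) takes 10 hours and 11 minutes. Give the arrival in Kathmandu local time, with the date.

12:17 PM on Aug 22

Convert departure to UTC: 11:50 AM − 8:45 = 3:05 AM UTC on Aug 21.
Add 14 hours 30 minutes leg 1 → 5:35 PM UTC.
Add 2 hours 46 minutes layover in Montevideo → 8:21 PM UTC.
Add 10 hours and 11 minutes leg 2 → 6:32 AM UTC (Aug 22).
Kathmandu is UTC+5:45, so local arrival = 6:32 AM + 5:45 = 12:17 PM on Aug 22.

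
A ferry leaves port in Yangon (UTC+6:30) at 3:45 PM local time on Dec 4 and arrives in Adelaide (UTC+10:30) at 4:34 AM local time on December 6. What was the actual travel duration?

Adelaide is 4:00 ahead of Yangon.
Clock-face elapsed time (ignoring zones) is 36 hours 49 minutes.
Actual elapsed = 36 hours 49 minutes − 4:00 = 32 hours 49 minutes.

32 hours 49 minutes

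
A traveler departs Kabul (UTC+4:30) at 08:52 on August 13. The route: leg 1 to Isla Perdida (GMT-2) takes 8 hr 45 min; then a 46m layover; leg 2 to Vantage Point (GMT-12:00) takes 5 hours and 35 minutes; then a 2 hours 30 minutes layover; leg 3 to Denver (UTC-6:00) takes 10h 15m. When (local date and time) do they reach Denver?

Convert departure to UTC: 08:52 − 4:30 = 04:22 UTC on Aug 13.
Add 8 hours 45 minutes leg 1 → 13:07 UTC.
Add 46 minutes layover in Isla Perdida → 13:53 UTC.
Add 5 hours and 35 minutes leg 2 → 19:28 UTC.
Add 2 hours 30 minutes layover in Vantage Point → 21:58 UTC.
Add 10 hours 15 minutes leg 3 → 08:13 UTC (Aug 14).
Denver is UTC−6:00, so local arrival = 08:13 − 6:00 = 02:13 on Aug 14.

02:13 on Aug 14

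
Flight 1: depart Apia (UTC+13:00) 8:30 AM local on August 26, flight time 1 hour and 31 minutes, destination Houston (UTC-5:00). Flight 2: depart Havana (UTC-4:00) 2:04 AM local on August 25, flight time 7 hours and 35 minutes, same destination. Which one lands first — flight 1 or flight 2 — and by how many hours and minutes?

Flight 1 in UTC: 8:30 AM − 13:00 = 7:30 PM on Aug 25.
+1 hour and 31 minutes → arrive 9:01 PM UTC on Aug 25.
Flight 2 in UTC: 2:04 AM + 4:00 = 6:04 AM on Aug 25.
+7 hours and 35 minutes → arrive 1:39 PM UTC on Aug 25.
Flight 2 lands earlier by 7 hours 22 minutes.

the second, by 7 hours 22 minutes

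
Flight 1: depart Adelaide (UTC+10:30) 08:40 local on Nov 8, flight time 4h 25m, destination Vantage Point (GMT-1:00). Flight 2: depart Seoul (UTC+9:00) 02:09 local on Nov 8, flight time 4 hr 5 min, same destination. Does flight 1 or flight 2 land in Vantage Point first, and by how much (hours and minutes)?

Flight 1 in UTC: 08:40 − 10:30 = 22:10 on Nov 7.
+4 hours 25 minutes → arrive 02:35 UTC on Nov 8.
Flight 2 in UTC: 02:09 − 9:00 = 17:09 on Nov 7.
+4 hours 5 minutes → arrive 21:14 UTC on Nov 7.
Flight 2 lands earlier by 5 hours 21 minutes.

the second, by 5 hours 21 minutes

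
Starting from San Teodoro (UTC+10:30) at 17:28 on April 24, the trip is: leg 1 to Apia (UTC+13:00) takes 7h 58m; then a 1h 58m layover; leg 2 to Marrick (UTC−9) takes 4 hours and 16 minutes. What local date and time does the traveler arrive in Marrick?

12:10 on April 24

Convert departure to UTC: 17:28 − 10:30 = 06:58 UTC on Apr 24.
Add 7 hours and 58 minutes leg 1 → 14:56 UTC.
Add 1 hour and 58 minutes layover in Apia → 16:54 UTC.
Add 4 hours and 16 minutes leg 2 → 21:10 UTC.
Marrick is UTC−9:00, so local arrival = 21:10 − 9:00 = 12:10 on Apr 24.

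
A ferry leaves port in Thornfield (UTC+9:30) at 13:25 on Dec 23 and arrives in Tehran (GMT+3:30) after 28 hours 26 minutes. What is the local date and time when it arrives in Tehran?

11:51 on Dec 24

Convert departure to UTC: 13:25 − 9:30 = 03:55 UTC on Dec 23.
Add 28 hours and 26 minutes travel time → 08:21 UTC (Dec 24).
Tehran is UTC+3:30, so local arrival = 08:21 + 3:30 = 11:51 on Dec 24.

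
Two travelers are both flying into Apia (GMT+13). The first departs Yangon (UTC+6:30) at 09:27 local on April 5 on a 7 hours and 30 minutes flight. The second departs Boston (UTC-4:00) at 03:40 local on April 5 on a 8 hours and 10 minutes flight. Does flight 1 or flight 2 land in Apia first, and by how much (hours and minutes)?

the first, by 5 hours 23 minutes

Flight 1 in UTC: 09:27 − 6:30 = 02:57 on Apr 5.
+7 hours and 30 minutes → arrive 10:27 UTC on Apr 5.
Flight 2 in UTC: 03:40 + 4:00 = 07:40 on Apr 5.
+8 hours and 10 minutes → arrive 15:50 UTC on Apr 5.
Flight 1 lands earlier by 5 hours 23 minutes.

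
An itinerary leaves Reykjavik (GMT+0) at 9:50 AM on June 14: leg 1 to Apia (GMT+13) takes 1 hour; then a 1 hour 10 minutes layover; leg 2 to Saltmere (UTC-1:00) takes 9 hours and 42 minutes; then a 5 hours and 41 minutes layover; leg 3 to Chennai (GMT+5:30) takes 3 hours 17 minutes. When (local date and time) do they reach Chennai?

Reykjavik is at UTC+0, so departure is already 9:50 AM UTC on Jun 14.
Add 1 hour leg 1 → 10:50 AM UTC.
Add 1 hour 10 minutes layover in Apia → 12:00 PM UTC.
Add 9 hours 42 minutes leg 2 → 9:42 PM UTC.
Add 5 hours 41 minutes layover in Saltmere → 3:23 AM UTC (Jun 15).
Add 3 hours 17 minutes leg 3 → 6:40 AM UTC.
Chennai is UTC+5:30, so local arrival = 6:40 AM + 5:30 = 12:10 PM on Jun 15.

12:10 PM on Jun 15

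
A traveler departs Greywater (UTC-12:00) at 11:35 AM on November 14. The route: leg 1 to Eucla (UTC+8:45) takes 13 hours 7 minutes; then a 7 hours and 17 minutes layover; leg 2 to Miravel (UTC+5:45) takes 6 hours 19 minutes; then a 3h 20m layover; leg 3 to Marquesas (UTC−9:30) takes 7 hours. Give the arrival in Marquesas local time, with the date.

Convert departure to UTC: 11:35 AM + 12:00 = 11:35 PM UTC on Nov 14.
Add 13 hours and 7 minutes leg 1 → 12:42 PM UTC (Nov 15).
Add 7 hours and 17 minutes layover in Eucla → 7:59 PM UTC.
Add 6 hours 19 minutes leg 2 → 2:18 AM UTC (Nov 16).
Add 3 hours and 20 minutes layover in Miravel → 5:38 AM UTC.
Add 7 hours leg 3 → 12:38 PM UTC.
Marquesas is UTC−9:30, so local arrival = 12:38 PM − 9:30 = 3:08 AM on Nov 16.

3:08 AM on November 16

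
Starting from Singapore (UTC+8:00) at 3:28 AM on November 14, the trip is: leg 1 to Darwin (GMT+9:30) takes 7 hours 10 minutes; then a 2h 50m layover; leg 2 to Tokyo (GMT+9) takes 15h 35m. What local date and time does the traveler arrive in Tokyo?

Convert departure to UTC: 3:28 AM − 8:00 = 7:28 PM UTC on Nov 13.
Add 7 hours and 10 minutes leg 1 → 2:38 AM UTC (Nov 14).
Add 2 hours 50 minutes layover in Darwin → 5:28 AM UTC.
Add 15 hours and 35 minutes leg 2 → 9:03 PM UTC.
Tokyo is UTC+9:00, so local arrival = 9:03 PM + 9:00 = 6:03 AM on Nov 15.

6:03 AM on November 15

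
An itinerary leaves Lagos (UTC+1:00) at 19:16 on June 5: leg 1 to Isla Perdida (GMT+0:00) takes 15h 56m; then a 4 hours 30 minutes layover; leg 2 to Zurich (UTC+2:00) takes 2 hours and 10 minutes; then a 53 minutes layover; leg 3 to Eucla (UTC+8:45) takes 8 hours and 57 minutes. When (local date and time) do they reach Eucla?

11:27 on June 7

Convert departure to UTC: 19:16 − 1:00 = 18:16 UTC on Jun 5.
Add 15 hours and 56 minutes leg 1 → 10:12 UTC (Jun 6).
Add 4 hours 30 minutes layover in Isla Perdida → 14:42 UTC.
Add 2 hours and 10 minutes leg 2 → 16:52 UTC.
Add 53 minutes layover in Zurich → 17:45 UTC.
Add 8 hours and 57 minutes leg 3 → 02:42 UTC (Jun 7).
Eucla is UTC+8:45, so local arrival = 02:42 + 8:45 = 11:27 on Jun 7.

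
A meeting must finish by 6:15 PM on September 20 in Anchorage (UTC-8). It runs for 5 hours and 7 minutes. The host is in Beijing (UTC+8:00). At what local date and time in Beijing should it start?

Target end time in UTC: 6:15 PM + 8:00 = 2:15 AM on Sep 21.
Subtract 5 hours 7 minutes → start 9:08 PM UTC on Sep 20.
Beijing is UTC+8:00: 9:08 PM + 8:00 = 5:08 AM on Sep 21.

5:08 AM on September 21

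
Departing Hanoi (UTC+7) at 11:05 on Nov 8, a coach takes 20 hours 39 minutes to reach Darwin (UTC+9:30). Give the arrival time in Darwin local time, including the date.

10:14 on November 9

Convert departure to UTC: 11:05 − 7:00 = 04:05 UTC on Nov 8.
Add 20 hours 39 minutes travel time → 00:44 UTC (Nov 9).
Darwin is UTC+9:30, so local arrival = 00:44 + 9:30 = 10:14 on Nov 9.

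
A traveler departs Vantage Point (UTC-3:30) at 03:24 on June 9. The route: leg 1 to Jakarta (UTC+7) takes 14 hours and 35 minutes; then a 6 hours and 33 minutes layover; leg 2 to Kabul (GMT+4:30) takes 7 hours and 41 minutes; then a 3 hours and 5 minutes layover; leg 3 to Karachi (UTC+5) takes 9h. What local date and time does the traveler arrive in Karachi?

04:48 on June 11

Convert departure to UTC: 03:24 + 3:30 = 06:54 UTC on Jun 9.
Add 14 hours 35 minutes leg 1 → 21:29 UTC.
Add 6 hours 33 minutes layover in Jakarta → 04:02 UTC (Jun 10).
Add 7 hours and 41 minutes leg 2 → 11:43 UTC.
Add 3 hours and 5 minutes layover in Kabul → 14:48 UTC.
Add 9 hours leg 3 → 23:48 UTC.
Karachi is UTC+5:00, so local arrival = 23:48 + 5:00 = 04:48 on Jun 11.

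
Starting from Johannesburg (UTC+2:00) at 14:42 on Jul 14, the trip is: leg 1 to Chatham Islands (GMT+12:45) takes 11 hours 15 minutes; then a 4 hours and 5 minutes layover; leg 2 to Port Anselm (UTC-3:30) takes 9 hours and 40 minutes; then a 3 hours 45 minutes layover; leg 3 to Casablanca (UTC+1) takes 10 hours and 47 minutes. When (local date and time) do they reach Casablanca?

05:14 on July 16

Convert departure to UTC: 14:42 − 2:00 = 12:42 UTC on Jul 14.
Add 11 hours and 15 minutes leg 1 → 23:57 UTC.
Add 4 hours 5 minutes layover in Chatham Islands → 04:02 UTC (Jul 15).
Add 9 hours 40 minutes leg 2 → 13:42 UTC.
Add 3 hours 45 minutes layover in Port Anselm → 17:27 UTC.
Add 10 hours 47 minutes leg 3 → 04:14 UTC (Jul 16).
Casablanca is UTC+1:00, so local arrival = 04:14 + 1:00 = 05:14 on Jul 16.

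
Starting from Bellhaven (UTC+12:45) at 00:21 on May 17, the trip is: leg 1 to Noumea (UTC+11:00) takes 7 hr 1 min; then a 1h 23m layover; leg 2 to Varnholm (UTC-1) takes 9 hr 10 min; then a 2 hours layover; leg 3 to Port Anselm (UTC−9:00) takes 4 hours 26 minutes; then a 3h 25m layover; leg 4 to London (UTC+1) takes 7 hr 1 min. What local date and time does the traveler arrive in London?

23:02 on May 17

Convert departure to UTC: 00:21 − 12:45 = 11:36 UTC on May 16.
Add 7 hours and 1 minute leg 1 → 18:37 UTC.
Add 1 hour 23 minutes layover in Noumea → 20:00 UTC.
Add 9 hours 10 minutes leg 2 → 05:10 UTC (May 17).
Add 2 hours layover in Varnholm → 07:10 UTC.
Add 4 hours and 26 minutes leg 3 → 11:36 UTC.
Add 3 hours 25 minutes layover in Port Anselm → 15:01 UTC.
Add 7 hours and 1 minute leg 4 → 22:02 UTC.
London is UTC+1:00, so local arrival = 22:02 + 1:00 = 23:02 on May 17.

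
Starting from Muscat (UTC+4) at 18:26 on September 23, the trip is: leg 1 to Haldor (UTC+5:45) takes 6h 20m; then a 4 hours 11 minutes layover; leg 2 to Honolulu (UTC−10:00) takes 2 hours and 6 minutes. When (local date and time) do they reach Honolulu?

17:03 on September 23

Convert departure to UTC: 18:26 − 4:00 = 14:26 UTC on Sep 23.
Add 6 hours 20 minutes leg 1 → 20:46 UTC.
Add 4 hours and 11 minutes layover in Haldor → 00:57 UTC (Sep 24).
Add 2 hours and 6 minutes leg 2 → 03:03 UTC.
Honolulu is UTC−10:00, so local arrival = 03:03 − 10:00 = 17:03 on Sep 23.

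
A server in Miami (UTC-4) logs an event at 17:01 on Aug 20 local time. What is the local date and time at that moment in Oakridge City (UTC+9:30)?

06:31 on Aug 21

In UTC: 17:01 + 4:00 = 21:01 on Aug 20.
Oakridge City is UTC+9:30: 21:01 + 9:30 = 06:31 on Aug 21.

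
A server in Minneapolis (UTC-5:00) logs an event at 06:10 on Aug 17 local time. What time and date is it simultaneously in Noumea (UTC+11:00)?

22:10 on August 17

In UTC: 06:10 + 5:00 = 11:10 on Aug 17.
Noumea is UTC+11:00: 11:10 + 11:00 = 22:10 on Aug 17.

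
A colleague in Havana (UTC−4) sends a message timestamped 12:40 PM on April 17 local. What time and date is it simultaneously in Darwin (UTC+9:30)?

Darwin is 13:30 ahead of Havana.
Shift by the zone difference: 12:40 PM + 13:30 = 2:10 AM on Apr 18 in Darwin.

2:10 AM on April 18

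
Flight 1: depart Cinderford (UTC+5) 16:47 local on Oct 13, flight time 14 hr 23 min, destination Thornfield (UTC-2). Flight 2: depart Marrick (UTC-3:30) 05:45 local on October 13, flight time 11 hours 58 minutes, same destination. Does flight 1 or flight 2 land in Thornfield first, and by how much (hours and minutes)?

Flight 1 in UTC: 16:47 − 5:00 = 11:47 on Oct 13.
+14 hours and 23 minutes → arrive 02:10 UTC on Oct 14.
Flight 2 in UTC: 05:45 + 3:30 = 09:15 on Oct 13.
+11 hours 58 minutes → arrive 21:13 UTC on Oct 13.
Flight 2 lands earlier by 4 hours 57 minutes.

the second, by 4 hours 57 minutes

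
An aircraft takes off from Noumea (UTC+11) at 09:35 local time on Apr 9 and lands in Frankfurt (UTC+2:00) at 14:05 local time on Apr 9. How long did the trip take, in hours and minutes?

Departure in UTC: 09:35 − 11:00 = 22:35 on Apr 8.
Arrival in UTC: 14:05 − 2:00 = 12:05 on Apr 9.
Elapsed = 12:05 − 22:35 (+1 day) = 13 hours 30 minutes.

13 hours 30 minutes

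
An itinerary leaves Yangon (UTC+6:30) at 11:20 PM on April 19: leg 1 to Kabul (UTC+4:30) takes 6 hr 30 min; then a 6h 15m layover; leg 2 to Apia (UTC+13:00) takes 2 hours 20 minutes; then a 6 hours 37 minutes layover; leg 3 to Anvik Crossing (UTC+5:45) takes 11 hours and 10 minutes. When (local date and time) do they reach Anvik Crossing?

7:27 AM on Apr 21

Convert departure to UTC: 11:20 PM − 6:30 = 4:50 PM UTC on Apr 19.
Add 6 hours 30 minutes leg 1 → 11:20 PM UTC.
Add 6 hours 15 minutes layover in Kabul → 5:35 AM UTC (Apr 20).
Add 2 hours 20 minutes leg 2 → 7:55 AM UTC.
Add 6 hours and 37 minutes layover in Apia → 2:32 PM UTC.
Add 11 hours and 10 minutes leg 3 → 1:42 AM UTC (Apr 21).
Anvik Crossing is UTC+5:45, so local arrival = 1:42 AM + 5:45 = 7:27 AM on Apr 21.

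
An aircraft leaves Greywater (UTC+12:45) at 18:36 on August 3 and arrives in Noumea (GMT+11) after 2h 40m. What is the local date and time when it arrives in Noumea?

19:31 on August 3

Noumea is 1:45 behind Greywater.
After 2 hours 40 minutes it is 21:16 in Greywater.
Shift by the zone difference: 21:16 − 1:45 = 19:31 on Aug 3 in Noumea.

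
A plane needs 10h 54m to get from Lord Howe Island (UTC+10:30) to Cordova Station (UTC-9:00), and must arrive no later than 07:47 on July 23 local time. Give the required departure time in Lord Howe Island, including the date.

Target arrival in UTC: 07:47 + 9:00 = 16:47 on Jul 23.
Subtract 10 hours and 54 minutes → departure 05:53 UTC on Jul 23.
Lord Howe Island is UTC+10:30: 05:53 + 10:30 = 16:23 on Jul 23.

16:23 on Jul 23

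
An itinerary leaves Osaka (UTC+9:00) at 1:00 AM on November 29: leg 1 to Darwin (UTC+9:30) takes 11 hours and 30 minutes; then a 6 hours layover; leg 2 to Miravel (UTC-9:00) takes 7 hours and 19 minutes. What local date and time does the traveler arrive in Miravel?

Convert departure to UTC: 1:00 AM − 9:00 = 4:00 PM UTC on Nov 28.
Add 11 hours and 30 minutes leg 1 → 3:30 AM UTC (Nov 29).
Add 6 hours layover in Darwin → 9:30 AM UTC.
Add 7 hours and 19 minutes leg 2 → 4:49 PM UTC.
Miravel is UTC−9:00, so local arrival = 4:49 PM − 9:00 = 7:49 AM on Nov 29.

7:49 AM on November 29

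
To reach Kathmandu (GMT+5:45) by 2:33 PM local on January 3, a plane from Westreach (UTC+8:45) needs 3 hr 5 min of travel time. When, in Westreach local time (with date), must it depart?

2:28 PM on January 3

Target arrival in UTC: 2:33 PM − 5:45 = 8:48 AM on Jan 3.
Subtract 3 hours and 5 minutes → departure 5:43 AM UTC on Jan 3.
Westreach is UTC+8:45: 5:43 AM + 8:45 = 2:28 PM on Jan 3.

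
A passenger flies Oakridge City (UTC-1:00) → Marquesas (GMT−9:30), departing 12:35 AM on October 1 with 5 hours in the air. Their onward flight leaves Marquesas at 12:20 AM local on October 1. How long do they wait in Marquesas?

3 hours 15 minutes

Convert departure to UTC: 12:35 AM + 1:00 = 1:35 AM UTC on Oct 1.
Add 5 hours flight time → 6:35 AM UTC.
Marquesas is UTC−9:30, so local arrival = 6:35 AM − 9:30 = 9:05 PM on Sep 30.
Layover = 12:20 AM − 9:05 PM (+1 day) = 3 hours 15 minutes.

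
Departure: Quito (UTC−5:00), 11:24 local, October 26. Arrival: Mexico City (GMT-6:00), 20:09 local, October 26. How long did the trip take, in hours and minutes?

9 hours 45 minutes

Departure in UTC: 11:24 + 5:00 = 16:24 on Oct 26.
Arrival in UTC: 20:09 + 6:00 = 02:09 on Oct 27.
Elapsed = 02:09 − 16:24 (+1 day) = 9 hours 45 minutes.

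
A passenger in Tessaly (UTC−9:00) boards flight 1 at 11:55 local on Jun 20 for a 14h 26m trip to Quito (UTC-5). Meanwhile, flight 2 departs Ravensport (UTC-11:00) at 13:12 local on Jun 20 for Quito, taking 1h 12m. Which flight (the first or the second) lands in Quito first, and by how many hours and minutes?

the second, by 9 hours 57 minutes

Flight 1 in UTC: 11:55 + 9:00 = 20:55 on Jun 20.
+14 hours and 26 minutes → arrive 11:21 UTC on Jun 21.
Flight 2 in UTC: 13:12 + 11:00 = 00:12 on Jun 21.
+1 hour and 12 minutes → arrive 01:24 UTC on Jun 21.
Flight 2 lands earlier by 9 hours 57 minutes.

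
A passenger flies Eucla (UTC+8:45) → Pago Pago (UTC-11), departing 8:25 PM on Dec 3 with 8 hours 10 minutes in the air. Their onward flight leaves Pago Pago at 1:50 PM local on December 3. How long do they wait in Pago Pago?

Convert departure to UTC: 8:25 PM − 8:45 = 11:40 AM UTC on Dec 3.
Add 8 hours 10 minutes flight time → 7:50 PM UTC.
Pago Pago is UTC−11:00, so local arrival = 7:50 PM − 11:00 = 8:50 AM on Dec 3.
Layover = 1:50 PM − 8:50 AM = 5 hours.

5 hours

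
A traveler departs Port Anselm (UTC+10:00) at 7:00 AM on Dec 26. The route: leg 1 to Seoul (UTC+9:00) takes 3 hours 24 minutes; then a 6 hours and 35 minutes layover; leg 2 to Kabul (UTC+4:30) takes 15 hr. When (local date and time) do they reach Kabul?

2:29 AM on Dec 27

Convert departure to UTC: 7:00 AM − 10:00 = 9:00 PM UTC on Dec 25.
Add 3 hours and 24 minutes leg 1 → 12:24 AM UTC (Dec 26).
Add 6 hours and 35 minutes layover in Seoul → 6:59 AM UTC.
Add 15 hours leg 2 → 9:59 PM UTC.
Kabul is UTC+4:30, so local arrival = 9:59 PM + 4:30 = 2:29 AM on Dec 27.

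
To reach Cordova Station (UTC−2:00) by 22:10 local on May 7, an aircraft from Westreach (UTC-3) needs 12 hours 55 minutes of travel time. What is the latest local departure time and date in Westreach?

Target arrival in UTC: 22:10 + 2:00 = 00:10 on May 8.
Subtract 12 hours 55 minutes → departure 11:15 UTC on May 7.
Westreach is UTC−3:00: 11:15 − 3:00 = 08:15 on May 7.

08:15 on May 7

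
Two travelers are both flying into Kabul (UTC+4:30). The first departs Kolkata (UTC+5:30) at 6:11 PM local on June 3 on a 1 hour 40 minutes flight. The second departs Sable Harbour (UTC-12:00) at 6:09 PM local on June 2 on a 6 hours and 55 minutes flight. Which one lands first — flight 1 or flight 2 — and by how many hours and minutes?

the second, by 1 hour 17 minutes

Flight 1 in UTC: 6:11 PM − 5:30 = 12:41 PM on Jun 3.
+1 hour 40 minutes → arrive 2:21 PM UTC on Jun 3.
Flight 2 in UTC: 6:09 PM + 12:00 = 6:09 AM on Jun 3.
+6 hours and 55 minutes → arrive 1:04 PM UTC on Jun 3.
Flight 2 lands earlier by 1 hour 17 minutes.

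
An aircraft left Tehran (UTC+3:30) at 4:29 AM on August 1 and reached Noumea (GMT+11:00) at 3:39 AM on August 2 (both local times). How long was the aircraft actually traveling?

15 hours 40 minutes

Departure in UTC: 4:29 AM − 3:30 = 12:59 AM on Aug 1.
Arrival in UTC: 3:39 AM − 11:00 = 4:39 PM on Aug 1.
Elapsed = 4:39 PM − 12:59 AM = 15 hours 40 minutes.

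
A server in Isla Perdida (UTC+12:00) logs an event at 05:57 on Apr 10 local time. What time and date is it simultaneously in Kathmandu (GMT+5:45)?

Kathmandu is 6:15 behind Isla Perdida.
Shift by the zone difference: 05:57 − 6:15 = 23:42 on Apr 9 in Kathmandu.

23:42 on April 9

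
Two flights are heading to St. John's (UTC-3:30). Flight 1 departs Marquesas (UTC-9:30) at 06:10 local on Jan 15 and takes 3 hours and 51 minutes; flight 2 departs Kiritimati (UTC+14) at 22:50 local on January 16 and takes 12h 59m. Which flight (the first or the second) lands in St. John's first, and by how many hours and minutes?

Flight 1 in UTC: 06:10 + 9:30 = 15:40 on Jan 15.
+3 hours 51 minutes → arrive 19:31 UTC on Jan 15.
Flight 2 in UTC: 22:50 − 14:00 = 08:50 on Jan 16.
+12 hours and 59 minutes → arrive 21:49 UTC on Jan 16.
Flight 1 lands earlier by 26 hours 18 minutes.

the first, by 26 hours 18 minutes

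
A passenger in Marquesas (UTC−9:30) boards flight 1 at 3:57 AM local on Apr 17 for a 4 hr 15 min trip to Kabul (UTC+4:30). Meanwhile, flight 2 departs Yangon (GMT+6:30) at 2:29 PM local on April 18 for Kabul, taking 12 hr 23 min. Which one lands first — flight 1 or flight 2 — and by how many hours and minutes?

Flight 1 in UTC: 3:57 AM + 9:30 = 1:27 PM on Apr 17.
+4 hours and 15 minutes → arrive 5:42 PM UTC on Apr 17.
Flight 2 in UTC: 2:29 PM − 6:30 = 7:59 AM on Apr 18.
+12 hours and 23 minutes → arrive 8:22 PM UTC on Apr 18.
Flight 1 lands earlier by 26 hours 40 minutes.

the first, by 26 hours 40 minutes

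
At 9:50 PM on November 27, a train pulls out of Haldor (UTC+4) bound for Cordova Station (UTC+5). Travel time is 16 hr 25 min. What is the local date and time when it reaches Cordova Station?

3:15 PM on November 28

Cordova Station is 1:00 ahead of Haldor.
After 16 hours and 25 minutes it is 2:15 PM (Nov 28) in Haldor.
Shift by the zone difference: 2:15 PM + 1:00 = 3:15 PM on Nov 28 in Cordova Station.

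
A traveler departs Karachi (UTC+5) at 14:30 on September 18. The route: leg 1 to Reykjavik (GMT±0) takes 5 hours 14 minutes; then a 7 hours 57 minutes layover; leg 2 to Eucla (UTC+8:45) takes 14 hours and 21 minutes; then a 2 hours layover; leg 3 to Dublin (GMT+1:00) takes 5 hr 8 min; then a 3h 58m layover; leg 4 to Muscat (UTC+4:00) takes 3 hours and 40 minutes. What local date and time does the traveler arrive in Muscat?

Convert departure to UTC: 14:30 − 5:00 = 09:30 UTC on Sep 18.
Add 5 hours 14 minutes leg 1 → 14:44 UTC.
Add 7 hours 57 minutes layover in Reykjavik → 22:41 UTC.
Add 14 hours and 21 minutes leg 2 → 13:02 UTC (Sep 19).
Add 2 hours layover in Eucla → 15:02 UTC.
Add 5 hours and 8 minutes leg 3 → 20:10 UTC.
Add 3 hours and 58 minutes layover in Dublin → 00:08 UTC (Sep 20).
Add 3 hours 40 minutes leg 4 → 03:48 UTC.
Muscat is UTC+4:00, so local arrival = 03:48 + 4:00 = 07:48 on Sep 20.

07:48 on Sep 20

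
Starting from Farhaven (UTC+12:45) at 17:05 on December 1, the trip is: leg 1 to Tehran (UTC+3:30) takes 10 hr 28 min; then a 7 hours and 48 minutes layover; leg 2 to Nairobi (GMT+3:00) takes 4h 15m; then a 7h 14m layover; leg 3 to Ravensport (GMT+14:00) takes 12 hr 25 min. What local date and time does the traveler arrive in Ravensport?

Convert departure to UTC: 17:05 − 12:45 = 04:20 UTC on Dec 1.
Add 10 hours and 28 minutes leg 1 → 14:48 UTC.
Add 7 hours 48 minutes layover in Tehran → 22:36 UTC.
Add 4 hours 15 minutes leg 2 → 02:51 UTC (Dec 2).
Add 7 hours 14 minutes layover in Nairobi → 10:05 UTC.
Add 12 hours and 25 minutes leg 3 → 22:30 UTC.
Ravensport is UTC+14:00, so local arrival = 22:30 + 14:00 = 12:30 on Dec 3.

12:30 on Dec 3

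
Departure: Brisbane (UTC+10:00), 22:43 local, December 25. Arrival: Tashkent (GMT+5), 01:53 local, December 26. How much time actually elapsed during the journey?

8 hours 10 minutes

Departure in UTC: 22:43 − 10:00 = 12:43 on Dec 25.
Arrival in UTC: 01:53 − 5:00 = 20:53 on Dec 25.
Elapsed = 20:53 − 12:43 = 8 hours 10 minutes.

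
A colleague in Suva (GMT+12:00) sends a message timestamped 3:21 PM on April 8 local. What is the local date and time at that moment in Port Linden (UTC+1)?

4:21 AM on April 8

Port Linden is 11:00 behind Suva.
Shift by the zone difference: 3:21 PM − 11:00 = 4:21 AM on Apr 8 in Port Linden.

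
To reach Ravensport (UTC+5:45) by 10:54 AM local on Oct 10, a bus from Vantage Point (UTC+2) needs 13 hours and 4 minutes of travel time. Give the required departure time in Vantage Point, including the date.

Target arrival in UTC: 10:54 AM − 5:45 = 5:09 AM on Oct 10.
Subtract 13 hours and 4 minutes → departure 4:05 PM UTC on Oct 9.
Vantage Point is UTC+2:00: 4:05 PM + 2:00 = 6:05 PM on Oct 9.

6:05 PM on October 9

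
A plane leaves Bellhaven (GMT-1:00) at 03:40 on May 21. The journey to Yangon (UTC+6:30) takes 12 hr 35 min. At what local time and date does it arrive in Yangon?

23:45 on May 21

Convert departure to UTC: 03:40 + 1:00 = 04:40 UTC on May 21.
Add 12 hours and 35 minutes travel time → 17:15 UTC.
Yangon is UTC+6:30, so local arrival = 17:15 + 6:30 = 23:45 on May 21.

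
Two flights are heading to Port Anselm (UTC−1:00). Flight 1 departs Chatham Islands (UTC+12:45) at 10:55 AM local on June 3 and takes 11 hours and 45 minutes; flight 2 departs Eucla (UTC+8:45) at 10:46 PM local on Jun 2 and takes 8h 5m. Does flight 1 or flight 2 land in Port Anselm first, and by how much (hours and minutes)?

Flight 1 in UTC: 10:55 AM − 12:45 = 10:10 PM on Jun 2.
+11 hours 45 minutes → arrive 9:55 AM UTC on Jun 3.
Flight 2 in UTC: 10:46 PM − 8:45 = 2:01 PM on Jun 2.
+8 hours and 5 minutes → arrive 10:06 PM UTC on Jun 2.
Flight 2 lands earlier by 11 hours 49 minutes.

the second, by 11 hours 49 minutes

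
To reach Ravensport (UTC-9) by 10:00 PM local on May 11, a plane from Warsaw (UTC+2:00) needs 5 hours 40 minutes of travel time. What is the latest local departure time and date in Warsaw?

3:20 AM on May 12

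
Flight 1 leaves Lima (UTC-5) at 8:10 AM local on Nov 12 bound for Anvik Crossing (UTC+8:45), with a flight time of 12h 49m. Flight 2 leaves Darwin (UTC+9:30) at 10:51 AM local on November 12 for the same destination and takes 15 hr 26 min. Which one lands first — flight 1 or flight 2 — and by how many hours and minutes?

the second, by 9 hours 12 minutes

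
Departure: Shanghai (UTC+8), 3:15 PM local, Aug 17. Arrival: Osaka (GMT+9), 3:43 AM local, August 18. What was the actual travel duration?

Departure in UTC: 3:15 PM − 8:00 = 7:15 AM on Aug 17.
Arrival in UTC: 3:43 AM − 9:00 = 6:43 PM on Aug 17.
Elapsed = 6:43 PM − 7:15 AM = 11 hours 28 minutes.

11 hours 28 minutes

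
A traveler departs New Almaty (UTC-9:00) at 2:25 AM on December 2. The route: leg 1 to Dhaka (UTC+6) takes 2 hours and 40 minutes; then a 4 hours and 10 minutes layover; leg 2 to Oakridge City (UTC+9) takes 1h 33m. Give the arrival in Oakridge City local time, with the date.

4:48 AM on December 3

Convert departure to UTC: 2:25 AM + 9:00 = 11:25 AM UTC on Dec 2.
Add 2 hours and 40 minutes leg 1 → 2:05 PM UTC.
Add 4 hours 10 minutes layover in Dhaka → 6:15 PM UTC.
Add 1 hour and 33 minutes leg 2 → 7:48 PM UTC.
Oakridge City is UTC+9:00, so local arrival = 7:48 PM + 9:00 = 4:48 AM on Dec 3.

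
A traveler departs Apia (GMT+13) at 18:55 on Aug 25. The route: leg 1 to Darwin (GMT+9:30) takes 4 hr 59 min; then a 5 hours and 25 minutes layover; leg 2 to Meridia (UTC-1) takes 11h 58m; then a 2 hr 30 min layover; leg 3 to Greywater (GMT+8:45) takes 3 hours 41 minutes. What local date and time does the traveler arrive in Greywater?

19:13 on August 26

Convert departure to UTC: 18:55 − 13:00 = 05:55 UTC on Aug 25.
Add 4 hours and 59 minutes leg 1 → 10:54 UTC.
Add 5 hours and 25 minutes layover in Darwin → 16:19 UTC.
Add 11 hours and 58 minutes leg 2 → 04:17 UTC (Aug 26).
Add 2 hours 30 minutes layover in Meridia → 06:47 UTC.
Add 3 hours and 41 minutes leg 3 → 10:28 UTC.
Greywater is UTC+8:45, so local arrival = 10:28 + 8:45 = 19:13 on Aug 26.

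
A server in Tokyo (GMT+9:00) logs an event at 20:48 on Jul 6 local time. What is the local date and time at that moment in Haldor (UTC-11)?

In UTC: 20:48 − 9:00 = 11:48 on Jul 6.
Haldor is UTC−11:00: 11:48 − 11:00 = 00:48 on Jul 6.

00:48 on July 6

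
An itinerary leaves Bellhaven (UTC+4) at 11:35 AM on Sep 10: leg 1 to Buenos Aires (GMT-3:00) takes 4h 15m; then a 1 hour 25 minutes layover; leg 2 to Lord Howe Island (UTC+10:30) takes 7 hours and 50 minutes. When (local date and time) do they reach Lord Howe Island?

Convert departure to UTC: 11:35 AM − 4:00 = 7:35 AM UTC on Sep 10.
Add 4 hours 15 minutes leg 1 → 11:50 AM UTC.
Add 1 hour 25 minutes layover in Buenos Aires → 1:15 PM UTC.
Add 7 hours and 50 minutes leg 2 → 9:05 PM UTC.
Lord Howe Island is UTC+10:30, so local arrival = 9:05 PM + 10:30 = 7:35 AM on Sep 11.

7:35 AM on Sep 11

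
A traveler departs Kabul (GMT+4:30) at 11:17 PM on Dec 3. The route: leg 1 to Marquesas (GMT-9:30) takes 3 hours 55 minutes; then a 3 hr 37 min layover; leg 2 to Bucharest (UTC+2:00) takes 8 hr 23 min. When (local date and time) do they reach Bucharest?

12:42 PM on December 4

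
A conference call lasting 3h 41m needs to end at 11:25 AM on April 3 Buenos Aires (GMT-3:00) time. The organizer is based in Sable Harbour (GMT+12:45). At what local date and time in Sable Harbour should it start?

Target end time in UTC: 11:25 AM + 3:00 = 2:25 PM on Apr 3.
Subtract 3 hours and 41 minutes → start 10:44 AM UTC on Apr 3.
Sable Harbour is UTC+12:45: 10:44 AM + 12:45 = 11:29 PM on Apr 3.

11:29 PM on April 3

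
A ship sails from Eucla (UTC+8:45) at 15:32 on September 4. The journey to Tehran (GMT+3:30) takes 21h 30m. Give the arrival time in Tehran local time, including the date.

07:47 on Sep 5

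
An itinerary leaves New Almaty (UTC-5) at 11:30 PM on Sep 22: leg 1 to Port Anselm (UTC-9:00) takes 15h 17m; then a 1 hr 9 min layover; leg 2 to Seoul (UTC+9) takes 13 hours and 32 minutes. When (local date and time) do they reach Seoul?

7:28 PM on September 24

Convert departure to UTC: 11:30 PM + 5:00 = 4:30 AM UTC on Sep 23.
Add 15 hours 17 minutes leg 1 → 7:47 PM UTC.
Add 1 hour 9 minutes layover in Port Anselm → 8:56 PM UTC.
Add 13 hours and 32 minutes leg 2 → 10:28 AM UTC (Sep 24).
Seoul is UTC+9:00, so local arrival = 10:28 AM + 9:00 = 7:28 PM on Sep 24.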